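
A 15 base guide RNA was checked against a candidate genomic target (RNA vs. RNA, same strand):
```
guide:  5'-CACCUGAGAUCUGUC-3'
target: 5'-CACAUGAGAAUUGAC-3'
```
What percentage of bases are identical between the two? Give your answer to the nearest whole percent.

4 positions differ (4, 10, 11, 14), so 11 of 15 match: 11/15 = 73.33%.

73%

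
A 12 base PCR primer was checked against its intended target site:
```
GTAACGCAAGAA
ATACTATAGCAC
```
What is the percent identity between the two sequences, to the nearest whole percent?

8 positions differ (1, 4, 5, 6, 7, 9, 10, 12), so 4 of 12 match: 4/12 = 33.33%.

33%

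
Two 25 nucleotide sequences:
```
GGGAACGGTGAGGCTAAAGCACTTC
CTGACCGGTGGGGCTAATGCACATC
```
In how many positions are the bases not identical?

Comparing position by position, 6 positions differ: 1 (G/C), 2 (G/T), 5 (A/C), 11 (A/G), 18 (A/T), 23 (T/A).

6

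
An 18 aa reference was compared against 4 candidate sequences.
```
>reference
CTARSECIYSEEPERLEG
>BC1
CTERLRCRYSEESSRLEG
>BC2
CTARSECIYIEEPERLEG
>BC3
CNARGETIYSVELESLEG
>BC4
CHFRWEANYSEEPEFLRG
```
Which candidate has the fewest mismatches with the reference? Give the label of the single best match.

Hamming distances to reference — BC1: 6; BC2: 1; BC3: 6; BC4: 7.
Smallest is BC2 with 1 mismatch.

BC2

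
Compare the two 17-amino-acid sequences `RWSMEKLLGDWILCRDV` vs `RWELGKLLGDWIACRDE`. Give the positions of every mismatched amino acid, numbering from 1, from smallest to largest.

Scanning 1-based: 3: S/E; 4: M/L; 5: E/G; 13: L/A; 17: V/E.

3, 4, 5, 13, 17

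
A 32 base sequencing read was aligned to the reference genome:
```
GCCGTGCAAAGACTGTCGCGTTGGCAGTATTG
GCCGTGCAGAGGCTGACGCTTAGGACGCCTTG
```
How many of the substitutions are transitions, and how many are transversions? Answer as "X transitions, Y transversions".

3 transitions, 6 transversions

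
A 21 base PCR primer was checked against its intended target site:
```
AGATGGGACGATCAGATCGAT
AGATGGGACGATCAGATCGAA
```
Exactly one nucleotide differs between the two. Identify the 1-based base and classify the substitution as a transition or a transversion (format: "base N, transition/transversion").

base 21, transversion

The sequences differ only at base 21: T→A (pyrimidine→purine), a transversion.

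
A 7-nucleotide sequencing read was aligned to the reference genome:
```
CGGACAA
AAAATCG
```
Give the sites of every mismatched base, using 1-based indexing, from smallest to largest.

1, 2, 3, 5, 6, 7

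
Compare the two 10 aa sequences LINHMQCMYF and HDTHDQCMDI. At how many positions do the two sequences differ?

6

Comparing position by position, 6 positions differ: 1 (L/H), 2 (I/D), 3 (N/T), 5 (M/D), 9 (Y/D), 10 (F/I).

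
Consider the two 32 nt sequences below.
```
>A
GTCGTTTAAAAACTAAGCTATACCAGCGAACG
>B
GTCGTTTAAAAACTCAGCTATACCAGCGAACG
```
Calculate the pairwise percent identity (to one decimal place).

96.9%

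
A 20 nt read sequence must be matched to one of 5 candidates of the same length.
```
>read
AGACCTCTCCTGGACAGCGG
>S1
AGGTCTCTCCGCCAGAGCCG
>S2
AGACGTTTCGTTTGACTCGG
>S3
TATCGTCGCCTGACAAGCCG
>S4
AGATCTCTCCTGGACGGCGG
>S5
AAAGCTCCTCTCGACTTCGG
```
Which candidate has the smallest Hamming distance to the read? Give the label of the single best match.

S4

S1 differs at 7 sites; S2 differs at 9 sites; S3 differs at 9 sites; S4 differs at 2 sites; S5 differs at 7 sites. The closest is S4.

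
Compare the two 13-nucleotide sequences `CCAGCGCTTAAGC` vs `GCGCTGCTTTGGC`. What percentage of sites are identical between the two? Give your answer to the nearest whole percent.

54%

6 positions differ (1, 3, 4, 5, 10, 11), so 7 of 13 match: 7/13 = 53.85%.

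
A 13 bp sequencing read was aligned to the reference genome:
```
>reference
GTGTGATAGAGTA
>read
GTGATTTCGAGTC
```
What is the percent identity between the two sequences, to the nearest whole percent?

5 positions differ (4, 5, 6, 8, 13), so 8 of 13 match: 8/13 = 61.54%.

62%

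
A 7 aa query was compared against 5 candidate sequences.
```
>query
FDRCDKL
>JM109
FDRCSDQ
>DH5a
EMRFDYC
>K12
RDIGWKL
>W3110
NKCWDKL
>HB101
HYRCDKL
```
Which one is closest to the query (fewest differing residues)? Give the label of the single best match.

JM109 differs at 3 residues; DH5a differs at 5 residues; K12 differs at 4 residues; W3110 differs at 4 residues; HB101 differs at 2 residues. The closest is HB101.

HB101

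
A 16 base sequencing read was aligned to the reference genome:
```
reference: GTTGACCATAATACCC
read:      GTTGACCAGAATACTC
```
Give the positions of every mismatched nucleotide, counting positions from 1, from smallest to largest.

Scanning 1-based: 9: T/G; 15: C/T.

9, 15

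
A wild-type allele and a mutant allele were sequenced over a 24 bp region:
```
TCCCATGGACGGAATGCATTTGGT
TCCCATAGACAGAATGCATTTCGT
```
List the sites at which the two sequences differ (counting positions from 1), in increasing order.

Scanning 1-based: 7: G/A; 11: G/A; 22: G/C.

7, 11, 22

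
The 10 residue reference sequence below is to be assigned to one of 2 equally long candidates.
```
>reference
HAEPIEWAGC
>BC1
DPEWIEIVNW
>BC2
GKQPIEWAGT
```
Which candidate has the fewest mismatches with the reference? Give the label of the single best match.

BC2

Hamming distances to reference — BC1: 7; BC2: 4.
Smallest is BC2 with 4 mismatches.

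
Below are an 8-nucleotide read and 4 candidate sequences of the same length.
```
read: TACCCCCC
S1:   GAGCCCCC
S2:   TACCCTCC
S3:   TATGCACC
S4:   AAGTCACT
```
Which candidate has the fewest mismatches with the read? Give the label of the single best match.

S2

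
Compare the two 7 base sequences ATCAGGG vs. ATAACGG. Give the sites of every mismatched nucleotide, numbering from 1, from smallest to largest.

3, 5

Differences at site 3 (C→A), site 5 (G→C).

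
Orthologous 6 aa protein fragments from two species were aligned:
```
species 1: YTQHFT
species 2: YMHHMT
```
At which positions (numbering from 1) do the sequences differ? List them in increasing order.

2, 3, 5

Differences at position 2 (T→M), position 3 (Q→H), position 5 (F→M).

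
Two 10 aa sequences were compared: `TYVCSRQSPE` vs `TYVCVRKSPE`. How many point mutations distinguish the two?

2

The sequences differ at positions 5, 7 (1-based) — 2 in total.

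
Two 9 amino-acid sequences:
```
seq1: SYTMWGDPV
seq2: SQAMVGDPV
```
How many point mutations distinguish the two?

3

The sequences differ at residues 2, 3, 5 (1-based) — 3 in total.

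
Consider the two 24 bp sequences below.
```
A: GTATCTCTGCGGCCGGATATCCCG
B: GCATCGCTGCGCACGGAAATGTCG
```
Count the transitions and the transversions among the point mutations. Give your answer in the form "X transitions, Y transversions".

Transitions (purine↔purine or pyrimidine↔pyrimidine): 2 T→C, 22 C→T.
Transversions (purine↔pyrimidine): 6 T→G, 12 G→C, 13 C→A, 18 T→A, 21 C→G.

2 transitions, 5 transversions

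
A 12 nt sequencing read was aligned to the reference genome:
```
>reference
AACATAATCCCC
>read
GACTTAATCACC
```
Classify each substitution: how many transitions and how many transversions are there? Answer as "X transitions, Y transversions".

1 transition, 2 transversions

Transitions (purine↔purine or pyrimidine↔pyrimidine): 1 A→G.
Transversions (purine↔pyrimidine): 4 A→T, 10 C→A.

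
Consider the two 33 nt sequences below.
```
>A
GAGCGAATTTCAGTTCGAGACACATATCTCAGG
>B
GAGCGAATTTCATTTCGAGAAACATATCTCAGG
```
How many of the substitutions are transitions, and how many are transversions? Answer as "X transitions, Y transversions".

0 transitions, 2 transversions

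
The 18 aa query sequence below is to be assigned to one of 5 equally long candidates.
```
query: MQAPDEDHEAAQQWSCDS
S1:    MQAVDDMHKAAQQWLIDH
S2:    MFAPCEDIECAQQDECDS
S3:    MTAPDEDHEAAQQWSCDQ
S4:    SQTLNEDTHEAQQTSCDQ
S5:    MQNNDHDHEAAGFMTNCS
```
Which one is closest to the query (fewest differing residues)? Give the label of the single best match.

S3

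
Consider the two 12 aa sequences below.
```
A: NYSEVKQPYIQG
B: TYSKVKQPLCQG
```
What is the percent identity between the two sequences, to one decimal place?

Mismatches at positions 1, 4, 9, 10 (1-based): 4 of 12.
Identical positions: 8/12 = 66.67% → 66.7%.

66.7%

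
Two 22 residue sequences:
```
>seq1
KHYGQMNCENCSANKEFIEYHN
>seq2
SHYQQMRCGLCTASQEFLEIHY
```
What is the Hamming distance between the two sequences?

11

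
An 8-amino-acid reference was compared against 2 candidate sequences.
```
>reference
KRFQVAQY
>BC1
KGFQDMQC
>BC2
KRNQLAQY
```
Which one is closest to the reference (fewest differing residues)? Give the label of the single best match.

BC1 differs at 4 residues; BC2 differs at 2 residues. The closest is BC2.

BC2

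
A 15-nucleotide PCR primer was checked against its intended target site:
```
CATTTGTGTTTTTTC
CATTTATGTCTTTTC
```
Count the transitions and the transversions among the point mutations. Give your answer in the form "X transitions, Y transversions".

Transitions (purine↔purine or pyrimidine↔pyrimidine): 6 G→A, 10 T→C.
Transversions (purine↔pyrimidine): none.

2 transitions, 0 transversions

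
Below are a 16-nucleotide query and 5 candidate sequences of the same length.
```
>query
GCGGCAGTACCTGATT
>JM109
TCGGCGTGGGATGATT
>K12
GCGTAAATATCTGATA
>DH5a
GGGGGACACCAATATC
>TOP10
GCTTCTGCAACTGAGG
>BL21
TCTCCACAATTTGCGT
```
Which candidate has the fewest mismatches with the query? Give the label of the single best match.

K12

JM109 differs at 7 bases; K12 differs at 5 bases; DH5a differs at 9 bases; TOP10 differs at 7 bases; BL21 differs at 9 bases. The closest is K12.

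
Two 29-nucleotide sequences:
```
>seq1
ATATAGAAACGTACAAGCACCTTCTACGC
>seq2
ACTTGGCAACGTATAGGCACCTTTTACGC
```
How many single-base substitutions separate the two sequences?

Comparing position by position, 7 sites differ: 2 (T/C), 3 (A/T), 5 (A/G), 7 (A/C), 14 (C/T), 16 (A/G), 24 (C/T).

7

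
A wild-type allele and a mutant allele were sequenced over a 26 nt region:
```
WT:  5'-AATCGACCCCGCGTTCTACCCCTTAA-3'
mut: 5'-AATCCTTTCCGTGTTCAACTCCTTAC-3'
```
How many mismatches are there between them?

8

The sequences differ at sites 5, 6, 7, 8, 12, 17, 20, 26 (1-based) — 8 in total.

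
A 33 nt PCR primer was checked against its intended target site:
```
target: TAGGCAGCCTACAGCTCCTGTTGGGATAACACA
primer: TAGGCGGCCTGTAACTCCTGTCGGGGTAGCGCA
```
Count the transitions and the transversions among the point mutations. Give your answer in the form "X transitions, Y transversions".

Mismatches (1-based):
position 6: A→G (purine→purine, transition)
position 11: A→G (purine→purine, transition)
position 12: C→T (pyrimidine→pyrimidine, transition)
position 14: G→A (purine→purine, transition)
position 22: T→C (pyrimidine→pyrimidine, transition)
position 26: A→G (purine→purine, transition)
position 29: A→G (purine→purine, transition)
position 31: A→G (purine→purine, transition)

8 transitions, 0 transversions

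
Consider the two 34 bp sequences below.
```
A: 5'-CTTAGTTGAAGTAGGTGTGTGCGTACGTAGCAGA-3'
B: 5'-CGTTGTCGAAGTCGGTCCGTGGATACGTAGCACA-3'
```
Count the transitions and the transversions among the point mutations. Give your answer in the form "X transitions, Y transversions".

3 transitions, 6 transversions

Transitions (purine↔purine or pyrimidine↔pyrimidine): 7 T→C, 18 T→C, 23 G→A.
Transversions (purine↔pyrimidine): 2 T→G, 4 A→T, 13 A→C, 17 G→C, 22 C→G, 33 G→C.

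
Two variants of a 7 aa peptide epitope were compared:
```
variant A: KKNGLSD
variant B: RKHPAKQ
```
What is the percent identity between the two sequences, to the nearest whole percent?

6 positions differ (1, 3, 4, 5, 6, 7), so 1 of 7 match: 1/7 = 14.29%.

14%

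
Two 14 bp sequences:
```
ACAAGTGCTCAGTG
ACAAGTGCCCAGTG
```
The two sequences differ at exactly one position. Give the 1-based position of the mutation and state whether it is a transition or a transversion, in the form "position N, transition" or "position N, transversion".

position 9, transition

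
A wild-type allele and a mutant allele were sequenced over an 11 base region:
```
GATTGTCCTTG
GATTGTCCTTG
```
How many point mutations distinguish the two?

0

The two sequences are identical at every position.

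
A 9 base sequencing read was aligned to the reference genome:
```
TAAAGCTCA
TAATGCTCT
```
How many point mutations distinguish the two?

The sequences differ at positions 4, 9 (1-based) — 2 in total.

2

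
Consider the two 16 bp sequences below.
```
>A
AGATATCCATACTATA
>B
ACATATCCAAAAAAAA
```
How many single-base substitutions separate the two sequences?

5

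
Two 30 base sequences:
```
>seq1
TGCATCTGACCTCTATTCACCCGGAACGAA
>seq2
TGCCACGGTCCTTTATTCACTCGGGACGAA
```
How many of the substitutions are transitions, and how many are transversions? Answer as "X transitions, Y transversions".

3 transitions, 4 transversions

Mismatches (1-based):
site 4: A→C (purine→pyrimidine, transversion)
site 5: T→A (pyrimidine→purine, transversion)
site 7: T→G (pyrimidine→purine, transversion)
site 9: A→T (purine→pyrimidine, transversion)
site 13: C→T (pyrimidine→pyrimidine, transition)
site 21: C→T (pyrimidine→pyrimidine, transition)
site 25: A→G (purine→purine, transition)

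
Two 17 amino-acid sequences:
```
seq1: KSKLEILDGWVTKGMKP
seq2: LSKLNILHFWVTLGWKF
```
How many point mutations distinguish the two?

The sequences differ at positions 1, 5, 8, 9, 13, 15, 17 (1-based) — 7 in total.

7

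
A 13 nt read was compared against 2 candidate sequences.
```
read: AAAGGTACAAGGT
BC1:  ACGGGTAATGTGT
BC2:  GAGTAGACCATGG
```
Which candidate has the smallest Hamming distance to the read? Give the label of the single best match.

Hamming distances to read — BC1: 6; BC2: 8.
Smallest is BC1 with 6 mismatches.

BC1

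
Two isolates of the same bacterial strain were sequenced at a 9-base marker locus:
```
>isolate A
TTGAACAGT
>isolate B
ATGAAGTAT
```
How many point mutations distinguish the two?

4

Comparing position by position, 4 bases differ: 1 (T/A), 6 (C/G), 7 (A/T), 8 (G/A).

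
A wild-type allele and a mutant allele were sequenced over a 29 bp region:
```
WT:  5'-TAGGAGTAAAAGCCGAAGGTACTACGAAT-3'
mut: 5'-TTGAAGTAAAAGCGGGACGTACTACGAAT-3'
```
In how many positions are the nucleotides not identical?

5

Mismatches (1-based): position 2: A→T; position 4: G→A; position 14: C→G; position 16: A→G; position 18: G→C.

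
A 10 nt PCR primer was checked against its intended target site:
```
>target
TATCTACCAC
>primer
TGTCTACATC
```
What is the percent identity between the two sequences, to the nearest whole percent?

Mismatches at positions 2, 8, 9 (1-based): 3 of 10.
Identical positions: 7/10 = 70% → 70%.

70%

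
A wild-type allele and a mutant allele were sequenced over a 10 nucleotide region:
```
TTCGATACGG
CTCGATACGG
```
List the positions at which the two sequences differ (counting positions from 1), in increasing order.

Scanning 1-based: 1: T/C.

1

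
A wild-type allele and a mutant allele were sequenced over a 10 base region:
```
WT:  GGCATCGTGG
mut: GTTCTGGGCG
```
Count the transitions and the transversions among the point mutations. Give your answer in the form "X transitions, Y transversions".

1 transition, 5 transversions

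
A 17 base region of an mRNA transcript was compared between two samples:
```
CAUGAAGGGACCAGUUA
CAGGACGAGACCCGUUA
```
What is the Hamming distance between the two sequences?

The sequences differ at sites 3, 6, 8, 13 (1-based) — 4 in total.

4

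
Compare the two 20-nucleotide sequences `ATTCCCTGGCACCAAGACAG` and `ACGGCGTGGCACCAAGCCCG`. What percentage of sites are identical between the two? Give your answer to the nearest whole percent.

70%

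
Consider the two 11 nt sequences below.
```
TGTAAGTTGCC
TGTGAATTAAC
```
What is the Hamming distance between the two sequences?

4

The sequences differ at sites 4, 6, 9, 10 (1-based) — 4 in total.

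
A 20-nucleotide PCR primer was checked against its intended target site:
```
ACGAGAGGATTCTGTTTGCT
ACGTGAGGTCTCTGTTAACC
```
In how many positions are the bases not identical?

Mismatches (1-based): position 4: A→T; position 9: A→T; position 10: T→C; position 17: T→A; position 18: G→A; position 20: T→C.

6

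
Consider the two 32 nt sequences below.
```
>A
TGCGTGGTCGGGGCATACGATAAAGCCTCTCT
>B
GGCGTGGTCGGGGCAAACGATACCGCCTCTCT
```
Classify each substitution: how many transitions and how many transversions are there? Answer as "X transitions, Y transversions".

Mismatches (1-based):
base 1: T→G (pyrimidine→purine, transversion)
base 16: T→A (pyrimidine→purine, transversion)
base 23: A→C (purine→pyrimidine, transversion)
base 24: A→C (purine→pyrimidine, transversion)

0 transitions, 4 transversions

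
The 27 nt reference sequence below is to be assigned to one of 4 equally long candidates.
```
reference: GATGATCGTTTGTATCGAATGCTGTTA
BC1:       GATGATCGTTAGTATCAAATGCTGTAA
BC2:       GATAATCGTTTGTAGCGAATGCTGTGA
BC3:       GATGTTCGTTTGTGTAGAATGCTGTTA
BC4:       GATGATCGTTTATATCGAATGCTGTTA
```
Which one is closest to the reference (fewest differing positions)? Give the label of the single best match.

BC1 differs at 3 positions; BC2 differs at 3 positions; BC3 differs at 3 positions; BC4 differs at 1 position. The closest is BC4.

BC4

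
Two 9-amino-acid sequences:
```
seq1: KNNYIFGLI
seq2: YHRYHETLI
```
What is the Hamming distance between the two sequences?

6

Mismatches (1-based): residue 1: K→Y; residue 2: N→H; residue 3: N→R; residue 5: I→H; residue 6: F→E; residue 7: G→T.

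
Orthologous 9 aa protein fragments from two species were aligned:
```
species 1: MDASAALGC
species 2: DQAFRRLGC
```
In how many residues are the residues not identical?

5

Mismatches (1-based): residue 1: M→D; residue 2: D→Q; residue 4: S→F; residue 5: A→R; residue 6: A→R.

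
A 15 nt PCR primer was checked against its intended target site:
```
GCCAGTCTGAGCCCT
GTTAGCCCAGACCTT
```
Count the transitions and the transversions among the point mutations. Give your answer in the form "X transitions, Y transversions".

8 transitions, 0 transversions

Transitions (purine↔purine or pyrimidine↔pyrimidine): 2 C→T, 3 C→T, 6 T→C, 8 T→C, 9 G→A, 10 A→G, 11 G→A, 14 C→T.
Transversions (purine↔pyrimidine): none.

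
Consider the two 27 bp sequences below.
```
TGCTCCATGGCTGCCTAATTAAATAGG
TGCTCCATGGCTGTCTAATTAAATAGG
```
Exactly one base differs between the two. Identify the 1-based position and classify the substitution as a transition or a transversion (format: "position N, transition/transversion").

The sequences differ only at position 14: C→T (pyrimidine→pyrimidine), a transition.

position 14, transition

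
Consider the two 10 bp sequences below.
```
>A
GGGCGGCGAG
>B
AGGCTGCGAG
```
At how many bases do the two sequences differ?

2

The sequences differ at bases 1, 5 (1-based) — 2 in total.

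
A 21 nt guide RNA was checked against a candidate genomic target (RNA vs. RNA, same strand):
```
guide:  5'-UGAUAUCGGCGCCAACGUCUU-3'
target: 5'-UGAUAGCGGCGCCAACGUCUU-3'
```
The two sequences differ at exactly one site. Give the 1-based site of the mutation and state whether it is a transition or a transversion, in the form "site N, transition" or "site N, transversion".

The sequences differ only at site 6: U→G (pyrimidine→purine), a transversion.

site 6, transversion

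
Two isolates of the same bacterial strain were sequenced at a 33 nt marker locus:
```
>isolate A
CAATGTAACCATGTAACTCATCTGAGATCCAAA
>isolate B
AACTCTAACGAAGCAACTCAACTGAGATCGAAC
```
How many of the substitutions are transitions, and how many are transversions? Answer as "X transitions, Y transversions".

Mismatches (1-based):
position 1: C→A (pyrimidine→purine, transversion)
position 3: A→C (purine→pyrimidine, transversion)
position 5: G→C (purine→pyrimidine, transversion)
position 10: C→G (pyrimidine→purine, transversion)
position 12: T→A (pyrimidine→purine, transversion)
position 14: T→C (pyrimidine→pyrimidine, transition)
position 21: T→A (pyrimidine→purine, transversion)
position 30: C→G (pyrimidine→purine, transversion)
position 33: A→C (purine→pyrimidine, transversion)

1 transition, 8 transversions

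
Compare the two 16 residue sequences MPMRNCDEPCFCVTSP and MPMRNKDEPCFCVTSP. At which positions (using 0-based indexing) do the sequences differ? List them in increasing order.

5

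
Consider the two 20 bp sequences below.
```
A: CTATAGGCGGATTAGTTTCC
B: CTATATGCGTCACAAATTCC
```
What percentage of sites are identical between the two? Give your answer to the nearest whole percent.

65%

Mismatches at positions 6, 10, 11, 12, 13, 15, 16 (1-based): 7 of 20.
Identical positions: 13/20 = 65% → 65%.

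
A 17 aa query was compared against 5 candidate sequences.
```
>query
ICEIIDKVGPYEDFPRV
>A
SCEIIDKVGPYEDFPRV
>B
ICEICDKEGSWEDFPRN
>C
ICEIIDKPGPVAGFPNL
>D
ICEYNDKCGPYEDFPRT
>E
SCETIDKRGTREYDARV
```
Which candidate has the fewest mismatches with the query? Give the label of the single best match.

Hamming distances to query — A: 1; B: 5; C: 6; D: 4; E: 8.
Smallest is A with 1 mismatch.

A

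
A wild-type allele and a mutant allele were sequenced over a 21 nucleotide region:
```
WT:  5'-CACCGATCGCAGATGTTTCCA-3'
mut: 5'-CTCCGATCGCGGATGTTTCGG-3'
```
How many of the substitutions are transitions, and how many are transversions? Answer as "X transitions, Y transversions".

Mismatches (1-based):
position 2: A→T (purine→pyrimidine, transversion)
position 11: A→G (purine→purine, transition)
position 20: C→G (pyrimidine→purine, transversion)
position 21: A→G (purine→purine, transition)

2 transitions, 2 transversions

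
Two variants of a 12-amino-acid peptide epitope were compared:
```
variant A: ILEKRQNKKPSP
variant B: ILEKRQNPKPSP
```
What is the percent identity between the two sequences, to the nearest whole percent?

1 position differs (8), so 11 of 12 match: 11/12 = 91.67%.

92%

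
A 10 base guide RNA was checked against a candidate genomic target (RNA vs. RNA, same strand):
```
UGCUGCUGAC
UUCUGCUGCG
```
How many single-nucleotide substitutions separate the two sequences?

Comparing position by position, 3 sites differ: 2 (G/U), 9 (A/C), 10 (C/G).

3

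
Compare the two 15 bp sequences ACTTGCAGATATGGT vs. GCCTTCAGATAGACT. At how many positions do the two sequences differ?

The sequences differ at positions 1, 3, 5, 12, 13, 14 (1-based) — 6 in total.

6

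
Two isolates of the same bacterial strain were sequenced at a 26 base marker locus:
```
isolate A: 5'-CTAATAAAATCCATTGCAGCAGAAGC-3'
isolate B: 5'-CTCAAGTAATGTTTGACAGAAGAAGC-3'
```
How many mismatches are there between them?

10

Comparing position by position, 10 sites differ: 3 (A/C), 5 (T/A), 6 (A/G), 7 (A/T), 11 (C/G), 12 (C/T), 13 (A/T), 15 (T/G), 16 (G/A), 20 (C/A).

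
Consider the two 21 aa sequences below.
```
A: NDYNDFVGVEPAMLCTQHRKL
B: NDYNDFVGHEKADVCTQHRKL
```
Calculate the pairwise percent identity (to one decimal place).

81.0%

Mismatches at positions 9, 11, 13, 14 (1-based): 4 of 21.
Identical positions: 17/21 = 80.95% → 81.0%.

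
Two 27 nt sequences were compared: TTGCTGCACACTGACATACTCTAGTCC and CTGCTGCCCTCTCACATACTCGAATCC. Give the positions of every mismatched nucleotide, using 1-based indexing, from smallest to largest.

Scanning 1-based: 1: T/C; 8: A/C; 10: A/T; 13: G/C; 22: T/G; 24: G/A.

1, 8, 10, 13, 22, 24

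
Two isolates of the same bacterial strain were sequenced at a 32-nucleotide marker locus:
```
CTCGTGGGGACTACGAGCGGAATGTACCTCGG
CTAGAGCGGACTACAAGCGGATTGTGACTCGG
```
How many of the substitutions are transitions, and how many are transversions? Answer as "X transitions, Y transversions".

2 transitions, 5 transversions

Mismatches (1-based):
position 3: C→A (pyrimidine→purine, transversion)
position 5: T→A (pyrimidine→purine, transversion)
position 7: G→C (purine→pyrimidine, transversion)
position 15: G→A (purine→purine, transition)
position 22: A→T (purine→pyrimidine, transversion)
position 26: A→G (purine→purine, transition)
position 27: C→A (pyrimidine→purine, transversion)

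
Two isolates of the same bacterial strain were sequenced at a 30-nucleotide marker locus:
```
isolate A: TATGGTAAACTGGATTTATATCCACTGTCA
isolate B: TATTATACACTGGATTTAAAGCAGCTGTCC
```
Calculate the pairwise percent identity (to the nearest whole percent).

73%

Mismatches at positions 4, 5, 8, 19, 21, 23, 24, 30 (1-based): 8 of 30.
Identical positions: 22/30 = 73.33% → 73%.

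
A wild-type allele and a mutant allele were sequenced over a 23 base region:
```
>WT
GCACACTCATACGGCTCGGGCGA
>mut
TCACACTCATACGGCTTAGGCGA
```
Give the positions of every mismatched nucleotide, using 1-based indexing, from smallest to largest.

Differences at position 1 (G→T), position 17 (C→T), position 18 (G→A).

1, 17, 18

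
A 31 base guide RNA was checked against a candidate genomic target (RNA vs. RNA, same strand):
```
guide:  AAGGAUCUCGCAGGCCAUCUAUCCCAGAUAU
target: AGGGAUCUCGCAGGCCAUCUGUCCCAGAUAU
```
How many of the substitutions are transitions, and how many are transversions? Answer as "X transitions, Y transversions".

Transitions (purine↔purine or pyrimidine↔pyrimidine): 2 A→G, 21 A→G.
Transversions (purine↔pyrimidine): none.

2 transitions, 0 transversions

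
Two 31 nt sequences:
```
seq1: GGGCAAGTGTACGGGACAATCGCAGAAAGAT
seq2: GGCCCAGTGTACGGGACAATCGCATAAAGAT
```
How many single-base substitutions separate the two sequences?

3

The sequences differ at sites 3, 5, 25 (1-based) — 3 in total.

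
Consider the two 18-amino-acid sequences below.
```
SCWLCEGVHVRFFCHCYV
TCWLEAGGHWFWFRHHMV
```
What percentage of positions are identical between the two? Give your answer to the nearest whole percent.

44%

10 positions differ (1, 5, 6, 8, 10, 11, 12, 14, 16, 17), so 8 of 18 match: 8/18 = 44.44%.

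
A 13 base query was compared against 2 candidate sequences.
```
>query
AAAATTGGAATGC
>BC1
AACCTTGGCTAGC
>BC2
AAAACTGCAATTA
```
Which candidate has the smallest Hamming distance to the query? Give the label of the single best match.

BC1 differs at 5 sites; BC2 differs at 4 sites. The closest is BC2.

BC2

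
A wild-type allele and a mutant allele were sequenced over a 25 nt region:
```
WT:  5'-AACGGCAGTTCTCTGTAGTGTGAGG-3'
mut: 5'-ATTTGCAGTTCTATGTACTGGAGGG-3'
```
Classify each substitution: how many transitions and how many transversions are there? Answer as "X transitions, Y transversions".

Mismatches (1-based):
base 2: A→T (purine→pyrimidine, transversion)
base 3: C→T (pyrimidine→pyrimidine, transition)
base 4: G→T (purine→pyrimidine, transversion)
base 13: C→A (pyrimidine→purine, transversion)
base 18: G→C (purine→pyrimidine, transversion)
base 21: T→G (pyrimidine→purine, transversion)
base 22: G→A (purine→purine, transition)
base 23: A→G (purine→purine, transition)

3 transitions, 5 transversions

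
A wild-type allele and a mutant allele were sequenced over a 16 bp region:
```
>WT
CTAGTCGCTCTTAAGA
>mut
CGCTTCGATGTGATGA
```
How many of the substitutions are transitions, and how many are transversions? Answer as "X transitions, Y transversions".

0 transitions, 7 transversions

Mismatches (1-based):
site 2: T→G (pyrimidine→purine, transversion)
site 3: A→C (purine→pyrimidine, transversion)
site 4: G→T (purine→pyrimidine, transversion)
site 8: C→A (pyrimidine→purine, transversion)
site 10: C→G (pyrimidine→purine, transversion)
site 12: T→G (pyrimidine→purine, transversion)
site 14: A→T (purine→pyrimidine, transversion)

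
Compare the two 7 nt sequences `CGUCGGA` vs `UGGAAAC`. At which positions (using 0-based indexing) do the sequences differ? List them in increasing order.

0, 2, 3, 4, 5, 6

Scanning 0-based: 0: C/U; 2: U/G; 3: C/A; 4: G/A; 5: G/A; 6: A/C.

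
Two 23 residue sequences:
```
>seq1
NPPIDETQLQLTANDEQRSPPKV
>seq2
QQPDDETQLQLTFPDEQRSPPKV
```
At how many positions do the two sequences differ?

Mismatches (1-based): position 1: N→Q; position 2: P→Q; position 4: I→D; position 13: A→F; position 14: N→P.

5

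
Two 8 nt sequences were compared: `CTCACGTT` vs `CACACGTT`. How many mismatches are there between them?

1

The sequences differ at bases 2 (1-based) — 1 in total.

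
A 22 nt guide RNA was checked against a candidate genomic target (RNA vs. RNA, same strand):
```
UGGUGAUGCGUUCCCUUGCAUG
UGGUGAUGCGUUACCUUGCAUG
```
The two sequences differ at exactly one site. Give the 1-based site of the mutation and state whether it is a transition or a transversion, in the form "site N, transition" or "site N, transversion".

site 13, transversion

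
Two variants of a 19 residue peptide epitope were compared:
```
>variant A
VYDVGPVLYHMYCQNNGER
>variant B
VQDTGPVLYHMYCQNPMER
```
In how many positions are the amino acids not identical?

4

Mismatches (1-based): position 2: Y→Q; position 4: V→T; position 16: N→P; position 17: G→M.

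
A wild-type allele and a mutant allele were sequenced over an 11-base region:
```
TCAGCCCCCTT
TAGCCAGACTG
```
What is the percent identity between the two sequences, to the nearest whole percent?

36%

Mismatches at positions 2, 3, 4, 6, 7, 8, 11 (1-based): 7 of 11.
Identical positions: 4/11 = 36.36% → 36%.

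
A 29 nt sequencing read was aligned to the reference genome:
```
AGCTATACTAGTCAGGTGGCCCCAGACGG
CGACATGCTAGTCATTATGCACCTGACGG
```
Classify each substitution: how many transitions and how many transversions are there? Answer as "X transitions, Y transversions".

2 transitions, 8 transversions

Mismatches (1-based):
site 1: A→C (purine→pyrimidine, transversion)
site 3: C→A (pyrimidine→purine, transversion)
site 4: T→C (pyrimidine→pyrimidine, transition)
site 7: A→G (purine→purine, transition)
site 15: G→T (purine→pyrimidine, transversion)
site 16: G→T (purine→pyrimidine, transversion)
site 17: T→A (pyrimidine→purine, transversion)
site 18: G→T (purine→pyrimidine, transversion)
site 21: C→A (pyrimidine→purine, transversion)
site 24: A→T (purine→pyrimidine, transversion)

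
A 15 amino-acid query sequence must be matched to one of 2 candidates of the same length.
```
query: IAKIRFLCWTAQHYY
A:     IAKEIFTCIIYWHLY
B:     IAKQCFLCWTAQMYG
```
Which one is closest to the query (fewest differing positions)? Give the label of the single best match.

B

Hamming distances to query — A: 8; B: 4.
Smallest is B with 4 mismatches.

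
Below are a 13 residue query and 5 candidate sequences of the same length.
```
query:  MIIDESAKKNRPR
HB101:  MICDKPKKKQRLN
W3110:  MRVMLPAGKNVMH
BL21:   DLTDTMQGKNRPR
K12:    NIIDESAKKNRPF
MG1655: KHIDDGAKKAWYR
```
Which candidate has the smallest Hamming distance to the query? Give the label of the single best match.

Hamming distances to query — HB101: 7; W3110: 9; BL21: 7; K12: 2; MG1655: 7.
Smallest is K12 with 2 mismatches.

K12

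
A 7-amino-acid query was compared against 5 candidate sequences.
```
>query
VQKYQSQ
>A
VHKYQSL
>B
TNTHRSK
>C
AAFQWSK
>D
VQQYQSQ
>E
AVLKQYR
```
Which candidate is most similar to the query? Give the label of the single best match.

D

A differs at 2 residues; B differs at 6 residues; C differs at 6 residues; D differs at 1 residue; E differs at 6 residues. The closest is D.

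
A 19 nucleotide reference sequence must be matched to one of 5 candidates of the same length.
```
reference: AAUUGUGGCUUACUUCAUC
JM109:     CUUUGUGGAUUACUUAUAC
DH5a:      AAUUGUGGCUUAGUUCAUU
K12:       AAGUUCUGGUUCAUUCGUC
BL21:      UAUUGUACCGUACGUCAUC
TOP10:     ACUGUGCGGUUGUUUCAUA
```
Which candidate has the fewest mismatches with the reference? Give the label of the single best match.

DH5a

JM109 differs at 6 positions; DH5a differs at 2 positions; K12 differs at 8 positions; BL21 differs at 5 positions; TOP10 differs at 9 positions. The closest is DH5a.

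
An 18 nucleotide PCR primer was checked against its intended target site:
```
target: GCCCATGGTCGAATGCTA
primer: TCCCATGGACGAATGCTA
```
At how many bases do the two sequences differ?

Comparing position by position, 2 bases differ: 1 (G/T), 9 (T/A).

2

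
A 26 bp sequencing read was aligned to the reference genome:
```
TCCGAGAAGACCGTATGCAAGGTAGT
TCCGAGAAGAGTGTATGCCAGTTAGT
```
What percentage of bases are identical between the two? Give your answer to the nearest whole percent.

85%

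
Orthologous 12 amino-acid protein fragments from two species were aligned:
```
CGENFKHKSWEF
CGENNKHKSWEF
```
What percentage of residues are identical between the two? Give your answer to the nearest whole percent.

92%

Mismatch at position 5 (1-based): 1 of 12.
Identical positions: 11/12 = 91.67% → 92%.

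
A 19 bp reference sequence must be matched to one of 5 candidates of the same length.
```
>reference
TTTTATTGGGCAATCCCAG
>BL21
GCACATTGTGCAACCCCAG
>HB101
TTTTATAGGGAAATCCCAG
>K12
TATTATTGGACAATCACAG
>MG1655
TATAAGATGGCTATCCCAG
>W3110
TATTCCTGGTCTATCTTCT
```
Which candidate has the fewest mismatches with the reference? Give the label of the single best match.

HB101

Hamming distances to reference — BL21: 6; HB101: 2; K12: 3; MG1655: 6; W3110: 9.
Smallest is HB101 with 2 mismatches.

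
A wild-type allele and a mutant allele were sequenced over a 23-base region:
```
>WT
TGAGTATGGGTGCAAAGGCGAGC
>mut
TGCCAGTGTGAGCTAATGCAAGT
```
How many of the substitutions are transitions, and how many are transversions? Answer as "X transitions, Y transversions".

Transitions (purine↔purine or pyrimidine↔pyrimidine): 6 A→G, 20 G→A, 23 C→T.
Transversions (purine↔pyrimidine): 3 A→C, 4 G→C, 5 T→A, 9 G→T, 11 T→A, 14 A→T, 17 G→T.

3 transitions, 7 transversions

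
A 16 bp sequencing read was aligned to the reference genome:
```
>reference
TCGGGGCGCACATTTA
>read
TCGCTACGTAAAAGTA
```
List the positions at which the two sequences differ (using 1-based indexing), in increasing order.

4, 5, 6, 9, 11, 13, 14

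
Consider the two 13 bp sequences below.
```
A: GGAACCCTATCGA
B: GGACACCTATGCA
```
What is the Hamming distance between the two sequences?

Comparing position by position, 4 sites differ: 4 (A/C), 5 (C/A), 11 (C/G), 12 (G/C).

4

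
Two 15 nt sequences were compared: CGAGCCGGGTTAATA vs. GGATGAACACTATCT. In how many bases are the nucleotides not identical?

11

Comparing position by position, 11 bases differ: 1 (C/G), 4 (G/T), 5 (C/G), 6 (C/A), 7 (G/A), 8 (G/C), 9 (G/A), 10 (T/C), 13 (A/T), 14 (T/C), 15 (A/T).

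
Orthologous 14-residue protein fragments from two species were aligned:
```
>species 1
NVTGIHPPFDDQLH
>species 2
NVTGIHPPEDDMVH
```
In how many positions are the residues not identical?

3

Comparing position by position, 3 positions differ: 9 (F/E), 12 (Q/M), 13 (L/V).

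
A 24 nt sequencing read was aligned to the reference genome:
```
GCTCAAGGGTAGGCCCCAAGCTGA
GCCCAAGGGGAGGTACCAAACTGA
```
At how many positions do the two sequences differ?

5

Mismatches (1-based): position 3: T→C; position 10: T→G; position 14: C→T; position 15: C→A; position 20: G→A.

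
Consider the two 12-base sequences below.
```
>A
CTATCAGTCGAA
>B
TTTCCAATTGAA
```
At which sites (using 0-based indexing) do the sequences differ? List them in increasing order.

0, 2, 3, 6, 8

Scanning 0-based: 0: C/T; 2: A/T; 3: T/C; 6: G/A; 8: C/T.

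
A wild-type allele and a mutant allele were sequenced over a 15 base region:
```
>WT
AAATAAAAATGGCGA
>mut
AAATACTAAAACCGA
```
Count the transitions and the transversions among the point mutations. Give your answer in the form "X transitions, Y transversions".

1 transition, 4 transversions

Transitions (purine↔purine or pyrimidine↔pyrimidine): 11 G→A.
Transversions (purine↔pyrimidine): 6 A→C, 7 A→T, 10 T→A, 12 G→C.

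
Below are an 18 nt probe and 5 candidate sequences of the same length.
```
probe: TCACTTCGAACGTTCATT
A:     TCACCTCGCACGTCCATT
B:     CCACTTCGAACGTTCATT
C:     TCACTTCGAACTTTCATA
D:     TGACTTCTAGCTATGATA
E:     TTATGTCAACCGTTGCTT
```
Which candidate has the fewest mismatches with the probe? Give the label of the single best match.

B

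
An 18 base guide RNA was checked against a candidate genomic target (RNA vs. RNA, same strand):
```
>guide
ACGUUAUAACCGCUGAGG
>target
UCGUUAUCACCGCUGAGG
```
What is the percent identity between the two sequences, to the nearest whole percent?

89%

2 positions differ (1, 8), so 16 of 18 match: 16/18 = 88.89%.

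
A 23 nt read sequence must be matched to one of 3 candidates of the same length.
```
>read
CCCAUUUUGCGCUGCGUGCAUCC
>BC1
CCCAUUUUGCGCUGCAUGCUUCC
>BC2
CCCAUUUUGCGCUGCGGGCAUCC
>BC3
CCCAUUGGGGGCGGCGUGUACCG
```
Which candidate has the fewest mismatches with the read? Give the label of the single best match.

BC2

BC1 differs at 2 bases; BC2 differs at 1 base; BC3 differs at 7 bases. The closest is BC2.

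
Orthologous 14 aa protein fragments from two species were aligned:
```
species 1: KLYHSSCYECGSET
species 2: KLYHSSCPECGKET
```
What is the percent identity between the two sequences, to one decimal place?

85.7%

Mismatches at positions 8, 12 (1-based): 2 of 14.
Identical positions: 12/14 = 85.71% → 85.7%.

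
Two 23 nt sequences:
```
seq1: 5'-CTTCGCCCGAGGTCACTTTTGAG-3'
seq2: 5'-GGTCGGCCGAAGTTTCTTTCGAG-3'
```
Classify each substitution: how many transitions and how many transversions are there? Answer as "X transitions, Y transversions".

Mismatches (1-based):
position 1: C→G (pyrimidine→purine, transversion)
position 2: T→G (pyrimidine→purine, transversion)
position 6: C→G (pyrimidine→purine, transversion)
position 11: G→A (purine→purine, transition)
position 14: C→T (pyrimidine→pyrimidine, transition)
position 15: A→T (purine→pyrimidine, transversion)
position 20: T→C (pyrimidine→pyrimidine, transition)

3 transitions, 4 transversions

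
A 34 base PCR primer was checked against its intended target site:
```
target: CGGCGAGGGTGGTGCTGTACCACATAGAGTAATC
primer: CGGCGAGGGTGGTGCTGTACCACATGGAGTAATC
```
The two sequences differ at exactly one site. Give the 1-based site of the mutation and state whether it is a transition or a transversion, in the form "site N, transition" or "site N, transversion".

The sequences differ only at site 26: A→G (purine→purine), a transition.

site 26, transition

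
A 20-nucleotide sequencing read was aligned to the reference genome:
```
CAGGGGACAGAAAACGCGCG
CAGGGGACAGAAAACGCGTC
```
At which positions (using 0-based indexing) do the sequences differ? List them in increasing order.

Differences at position 18 (C→T), position 19 (G→C).

18, 19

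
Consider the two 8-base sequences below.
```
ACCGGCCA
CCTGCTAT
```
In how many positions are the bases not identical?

6

The sequences differ at positions 1, 3, 5, 6, 7, 8 (1-based) — 6 in total.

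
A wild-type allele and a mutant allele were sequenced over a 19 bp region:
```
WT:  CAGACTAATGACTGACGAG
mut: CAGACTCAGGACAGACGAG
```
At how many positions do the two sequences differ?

3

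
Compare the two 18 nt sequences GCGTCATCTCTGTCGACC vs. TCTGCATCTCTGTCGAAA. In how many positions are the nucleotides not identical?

Comparing position by position, 5 positions differ: 1 (G/T), 3 (G/T), 4 (T/G), 17 (C/A), 18 (C/A).

5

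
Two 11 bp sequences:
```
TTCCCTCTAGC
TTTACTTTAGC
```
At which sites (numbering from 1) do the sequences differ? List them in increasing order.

3, 4, 7

Differences at site 3 (C→T), site 4 (C→A), site 7 (C→T).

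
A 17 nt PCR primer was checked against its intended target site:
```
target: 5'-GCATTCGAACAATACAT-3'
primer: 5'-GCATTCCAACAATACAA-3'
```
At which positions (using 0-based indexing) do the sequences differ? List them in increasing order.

Scanning 0-based: 6: G/C; 16: T/A.

6, 16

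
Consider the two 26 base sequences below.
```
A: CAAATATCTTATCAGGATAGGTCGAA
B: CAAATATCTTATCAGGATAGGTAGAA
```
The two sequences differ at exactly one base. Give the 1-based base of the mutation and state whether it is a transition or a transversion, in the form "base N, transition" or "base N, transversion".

The sequences differ only at base 23: C→A (pyrimidine→purine), a transversion.

base 23, transversion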